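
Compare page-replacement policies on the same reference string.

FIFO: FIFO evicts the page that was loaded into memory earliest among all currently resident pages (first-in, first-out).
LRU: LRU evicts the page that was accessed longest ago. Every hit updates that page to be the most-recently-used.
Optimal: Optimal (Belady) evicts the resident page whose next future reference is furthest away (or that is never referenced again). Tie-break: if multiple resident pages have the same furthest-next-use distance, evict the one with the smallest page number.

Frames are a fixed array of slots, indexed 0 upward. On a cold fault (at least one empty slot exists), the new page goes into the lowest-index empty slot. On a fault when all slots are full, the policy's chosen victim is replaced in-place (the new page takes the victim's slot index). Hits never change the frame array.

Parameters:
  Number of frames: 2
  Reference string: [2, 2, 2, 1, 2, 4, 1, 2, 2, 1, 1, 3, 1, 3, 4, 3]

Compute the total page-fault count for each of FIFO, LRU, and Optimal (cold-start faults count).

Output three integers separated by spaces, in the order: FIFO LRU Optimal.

Answer: 7 7 6

Derivation:
--- FIFO ---
  step 0: ref 2 -> FAULT, frames=[2,-] (faults so far: 1)
  step 1: ref 2 -> HIT, frames=[2,-] (faults so far: 1)
  step 2: ref 2 -> HIT, frames=[2,-] (faults so far: 1)
  step 3: ref 1 -> FAULT, frames=[2,1] (faults so far: 2)
  step 4: ref 2 -> HIT, frames=[2,1] (faults so far: 2)
  step 5: ref 4 -> FAULT, evict 2, frames=[4,1] (faults so far: 3)
  step 6: ref 1 -> HIT, frames=[4,1] (faults so far: 3)
  step 7: ref 2 -> FAULT, evict 1, frames=[4,2] (faults so far: 4)
  step 8: ref 2 -> HIT, frames=[4,2] (faults so far: 4)
  step 9: ref 1 -> FAULT, evict 4, frames=[1,2] (faults so far: 5)
  step 10: ref 1 -> HIT, frames=[1,2] (faults so far: 5)
  step 11: ref 3 -> FAULT, evict 2, frames=[1,3] (faults so far: 6)
  step 12: ref 1 -> HIT, frames=[1,3] (faults so far: 6)
  step 13: ref 3 -> HIT, frames=[1,3] (faults so far: 6)
  step 14: ref 4 -> FAULT, evict 1, frames=[4,3] (faults so far: 7)
  step 15: ref 3 -> HIT, frames=[4,3] (faults so far: 7)
  FIFO total faults: 7
--- LRU ---
  step 0: ref 2 -> FAULT, frames=[2,-] (faults so far: 1)
  step 1: ref 2 -> HIT, frames=[2,-] (faults so far: 1)
  step 2: ref 2 -> HIT, frames=[2,-] (faults so far: 1)
  step 3: ref 1 -> FAULT, frames=[2,1] (faults so far: 2)
  step 4: ref 2 -> HIT, frames=[2,1] (faults so far: 2)
  step 5: ref 4 -> FAULT, evict 1, frames=[2,4] (faults so far: 3)
  step 6: ref 1 -> FAULT, evict 2, frames=[1,4] (faults so far: 4)
  step 7: ref 2 -> FAULT, evict 4, frames=[1,2] (faults so far: 5)
  step 8: ref 2 -> HIT, frames=[1,2] (faults so far: 5)
  step 9: ref 1 -> HIT, frames=[1,2] (faults so far: 5)
  step 10: ref 1 -> HIT, frames=[1,2] (faults so far: 5)
  step 11: ref 3 -> FAULT, evict 2, frames=[1,3] (faults so far: 6)
  step 12: ref 1 -> HIT, frames=[1,3] (faults so far: 6)
  step 13: ref 3 -> HIT, frames=[1,3] (faults so far: 6)
  step 14: ref 4 -> FAULT, evict 1, frames=[4,3] (faults so far: 7)
  step 15: ref 3 -> HIT, frames=[4,3] (faults so far: 7)
  LRU total faults: 7
--- Optimal ---
  step 0: ref 2 -> FAULT, frames=[2,-] (faults so far: 1)
  step 1: ref 2 -> HIT, frames=[2,-] (faults so far: 1)
  step 2: ref 2 -> HIT, frames=[2,-] (faults so far: 1)
  step 3: ref 1 -> FAULT, frames=[2,1] (faults so far: 2)
  step 4: ref 2 -> HIT, frames=[2,1] (faults so far: 2)
  step 5: ref 4 -> FAULT, evict 2, frames=[4,1] (faults so far: 3)
  step 6: ref 1 -> HIT, frames=[4,1] (faults so far: 3)
  step 7: ref 2 -> FAULT, evict 4, frames=[2,1] (faults so far: 4)
  step 8: ref 2 -> HIT, frames=[2,1] (faults so far: 4)
  step 9: ref 1 -> HIT, frames=[2,1] (faults so far: 4)
  step 10: ref 1 -> HIT, frames=[2,1] (faults so far: 4)
  step 11: ref 3 -> FAULT, evict 2, frames=[3,1] (faults so far: 5)
  step 12: ref 1 -> HIT, frames=[3,1] (faults so far: 5)
  step 13: ref 3 -> HIT, frames=[3,1] (faults so far: 5)
  step 14: ref 4 -> FAULT, evict 1, frames=[3,4] (faults so far: 6)
  step 15: ref 3 -> HIT, frames=[3,4] (faults so far: 6)
  Optimal total faults: 6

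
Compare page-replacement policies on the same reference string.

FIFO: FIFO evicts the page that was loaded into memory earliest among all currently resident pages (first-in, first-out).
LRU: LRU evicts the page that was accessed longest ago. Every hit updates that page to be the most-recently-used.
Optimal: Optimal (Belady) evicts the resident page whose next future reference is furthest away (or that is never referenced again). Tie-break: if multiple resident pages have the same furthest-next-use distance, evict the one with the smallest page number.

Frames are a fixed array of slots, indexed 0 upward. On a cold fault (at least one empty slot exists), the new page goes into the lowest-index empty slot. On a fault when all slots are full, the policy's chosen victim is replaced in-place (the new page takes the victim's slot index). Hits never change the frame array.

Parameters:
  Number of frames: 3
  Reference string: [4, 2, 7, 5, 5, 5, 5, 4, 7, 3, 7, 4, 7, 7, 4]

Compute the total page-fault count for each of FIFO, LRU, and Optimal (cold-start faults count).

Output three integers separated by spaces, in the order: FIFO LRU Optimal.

Answer: 7 6 5

Derivation:
--- FIFO ---
  step 0: ref 4 -> FAULT, frames=[4,-,-] (faults so far: 1)
  step 1: ref 2 -> FAULT, frames=[4,2,-] (faults so far: 2)
  step 2: ref 7 -> FAULT, frames=[4,2,7] (faults so far: 3)
  step 3: ref 5 -> FAULT, evict 4, frames=[5,2,7] (faults so far: 4)
  step 4: ref 5 -> HIT, frames=[5,2,7] (faults so far: 4)
  step 5: ref 5 -> HIT, frames=[5,2,7] (faults so far: 4)
  step 6: ref 5 -> HIT, frames=[5,2,7] (faults so far: 4)
  step 7: ref 4 -> FAULT, evict 2, frames=[5,4,7] (faults so far: 5)
  step 8: ref 7 -> HIT, frames=[5,4,7] (faults so far: 5)
  step 9: ref 3 -> FAULT, evict 7, frames=[5,4,3] (faults so far: 6)
  step 10: ref 7 -> FAULT, evict 5, frames=[7,4,3] (faults so far: 7)
  step 11: ref 4 -> HIT, frames=[7,4,3] (faults so far: 7)
  step 12: ref 7 -> HIT, frames=[7,4,3] (faults so far: 7)
  step 13: ref 7 -> HIT, frames=[7,4,3] (faults so far: 7)
  step 14: ref 4 -> HIT, frames=[7,4,3] (faults so far: 7)
  FIFO total faults: 7
--- LRU ---
  step 0: ref 4 -> FAULT, frames=[4,-,-] (faults so far: 1)
  step 1: ref 2 -> FAULT, frames=[4,2,-] (faults so far: 2)
  step 2: ref 7 -> FAULT, frames=[4,2,7] (faults so far: 3)
  step 3: ref 5 -> FAULT, evict 4, frames=[5,2,7] (faults so far: 4)
  step 4: ref 5 -> HIT, frames=[5,2,7] (faults so far: 4)
  step 5: ref 5 -> HIT, frames=[5,2,7] (faults so far: 4)
  step 6: ref 5 -> HIT, frames=[5,2,7] (faults so far: 4)
  step 7: ref 4 -> FAULT, evict 2, frames=[5,4,7] (faults so far: 5)
  step 8: ref 7 -> HIT, frames=[5,4,7] (faults so far: 5)
  step 9: ref 3 -> FAULT, evict 5, frames=[3,4,7] (faults so far: 6)
  step 10: ref 7 -> HIT, frames=[3,4,7] (faults so far: 6)
  step 11: ref 4 -> HIT, frames=[3,4,7] (faults so far: 6)
  step 12: ref 7 -> HIT, frames=[3,4,7] (faults so far: 6)
  step 13: ref 7 -> HIT, frames=[3,4,7] (faults so far: 6)
  step 14: ref 4 -> HIT, frames=[3,4,7] (faults so far: 6)
  LRU total faults: 6
--- Optimal ---
  step 0: ref 4 -> FAULT, frames=[4,-,-] (faults so far: 1)
  step 1: ref 2 -> FAULT, frames=[4,2,-] (faults so far: 2)
  step 2: ref 7 -> FAULT, frames=[4,2,7] (faults so far: 3)
  step 3: ref 5 -> FAULT, evict 2, frames=[4,5,7] (faults so far: 4)
  step 4: ref 5 -> HIT, frames=[4,5,7] (faults so far: 4)
  step 5: ref 5 -> HIT, frames=[4,5,7] (faults so far: 4)
  step 6: ref 5 -> HIT, frames=[4,5,7] (faults so far: 4)
  step 7: ref 4 -> HIT, frames=[4,5,7] (faults so far: 4)
  step 8: ref 7 -> HIT, frames=[4,5,7] (faults so far: 4)
  step 9: ref 3 -> FAULT, evict 5, frames=[4,3,7] (faults so far: 5)
  step 10: ref 7 -> HIT, frames=[4,3,7] (faults so far: 5)
  step 11: ref 4 -> HIT, frames=[4,3,7] (faults so far: 5)
  step 12: ref 7 -> HIT, frames=[4,3,7] (faults so far: 5)
  step 13: ref 7 -> HIT, frames=[4,3,7] (faults so far: 5)
  step 14: ref 4 -> HIT, frames=[4,3,7] (faults so far: 5)
  Optimal total faults: 5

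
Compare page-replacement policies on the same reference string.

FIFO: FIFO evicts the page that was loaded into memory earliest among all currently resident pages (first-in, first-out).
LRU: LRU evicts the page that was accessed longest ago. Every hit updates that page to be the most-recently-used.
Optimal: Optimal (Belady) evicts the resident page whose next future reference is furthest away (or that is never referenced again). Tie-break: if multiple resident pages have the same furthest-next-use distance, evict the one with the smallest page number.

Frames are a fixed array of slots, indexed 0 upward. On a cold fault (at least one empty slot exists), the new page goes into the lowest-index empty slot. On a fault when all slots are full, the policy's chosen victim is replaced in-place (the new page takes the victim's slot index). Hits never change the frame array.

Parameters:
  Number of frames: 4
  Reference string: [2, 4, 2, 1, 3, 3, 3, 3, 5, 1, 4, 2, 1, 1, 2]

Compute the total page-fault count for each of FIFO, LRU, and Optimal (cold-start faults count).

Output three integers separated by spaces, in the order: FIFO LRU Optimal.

--- FIFO ---
  step 0: ref 2 -> FAULT, frames=[2,-,-,-] (faults so far: 1)
  step 1: ref 4 -> FAULT, frames=[2,4,-,-] (faults so far: 2)
  step 2: ref 2 -> HIT, frames=[2,4,-,-] (faults so far: 2)
  step 3: ref 1 -> FAULT, frames=[2,4,1,-] (faults so far: 3)
  step 4: ref 3 -> FAULT, frames=[2,4,1,3] (faults so far: 4)
  step 5: ref 3 -> HIT, frames=[2,4,1,3] (faults so far: 4)
  step 6: ref 3 -> HIT, frames=[2,4,1,3] (faults so far: 4)
  step 7: ref 3 -> HIT, frames=[2,4,1,3] (faults so far: 4)
  step 8: ref 5 -> FAULT, evict 2, frames=[5,4,1,3] (faults so far: 5)
  step 9: ref 1 -> HIT, frames=[5,4,1,3] (faults so far: 5)
  step 10: ref 4 -> HIT, frames=[5,4,1,3] (faults so far: 5)
  step 11: ref 2 -> FAULT, evict 4, frames=[5,2,1,3] (faults so far: 6)
  step 12: ref 1 -> HIT, frames=[5,2,1,3] (faults so far: 6)
  step 13: ref 1 -> HIT, frames=[5,2,1,3] (faults so far: 6)
  step 14: ref 2 -> HIT, frames=[5,2,1,3] (faults so far: 6)
  FIFO total faults: 6
--- LRU ---
  step 0: ref 2 -> FAULT, frames=[2,-,-,-] (faults so far: 1)
  step 1: ref 4 -> FAULT, frames=[2,4,-,-] (faults so far: 2)
  step 2: ref 2 -> HIT, frames=[2,4,-,-] (faults so far: 2)
  step 3: ref 1 -> FAULT, frames=[2,4,1,-] (faults so far: 3)
  step 4: ref 3 -> FAULT, frames=[2,4,1,3] (faults so far: 4)
  step 5: ref 3 -> HIT, frames=[2,4,1,3] (faults so far: 4)
  step 6: ref 3 -> HIT, frames=[2,4,1,3] (faults so far: 4)
  step 7: ref 3 -> HIT, frames=[2,4,1,3] (faults so far: 4)
  step 8: ref 5 -> FAULT, evict 4, frames=[2,5,1,3] (faults so far: 5)
  step 9: ref 1 -> HIT, frames=[2,5,1,3] (faults so far: 5)
  step 10: ref 4 -> FAULT, evict 2, frames=[4,5,1,3] (faults so far: 6)
  step 11: ref 2 -> FAULT, evict 3, frames=[4,5,1,2] (faults so far: 7)
  step 12: ref 1 -> HIT, frames=[4,5,1,2] (faults so far: 7)
  step 13: ref 1 -> HIT, frames=[4,5,1,2] (faults so far: 7)
  step 14: ref 2 -> HIT, frames=[4,5,1,2] (faults so far: 7)
  LRU total faults: 7
--- Optimal ---
  step 0: ref 2 -> FAULT, frames=[2,-,-,-] (faults so far: 1)
  step 1: ref 4 -> FAULT, frames=[2,4,-,-] (faults so far: 2)
  step 2: ref 2 -> HIT, frames=[2,4,-,-] (faults so far: 2)
  step 3: ref 1 -> FAULT, frames=[2,4,1,-] (faults so far: 3)
  step 4: ref 3 -> FAULT, frames=[2,4,1,3] (faults so far: 4)
  step 5: ref 3 -> HIT, frames=[2,4,1,3] (faults so far: 4)
  step 6: ref 3 -> HIT, frames=[2,4,1,3] (faults so far: 4)
  step 7: ref 3 -> HIT, frames=[2,4,1,3] (faults so far: 4)
  step 8: ref 5 -> FAULT, evict 3, frames=[2,4,1,5] (faults so far: 5)
  step 9: ref 1 -> HIT, frames=[2,4,1,5] (faults so far: 5)
  step 10: ref 4 -> HIT, frames=[2,4,1,5] (faults so far: 5)
  step 11: ref 2 -> HIT, frames=[2,4,1,5] (faults so far: 5)
  step 12: ref 1 -> HIT, frames=[2,4,1,5] (faults so far: 5)
  step 13: ref 1 -> HIT, frames=[2,4,1,5] (faults so far: 5)
  step 14: ref 2 -> HIT, frames=[2,4,1,5] (faults so far: 5)
  Optimal total faults: 5

Answer: 6 7 5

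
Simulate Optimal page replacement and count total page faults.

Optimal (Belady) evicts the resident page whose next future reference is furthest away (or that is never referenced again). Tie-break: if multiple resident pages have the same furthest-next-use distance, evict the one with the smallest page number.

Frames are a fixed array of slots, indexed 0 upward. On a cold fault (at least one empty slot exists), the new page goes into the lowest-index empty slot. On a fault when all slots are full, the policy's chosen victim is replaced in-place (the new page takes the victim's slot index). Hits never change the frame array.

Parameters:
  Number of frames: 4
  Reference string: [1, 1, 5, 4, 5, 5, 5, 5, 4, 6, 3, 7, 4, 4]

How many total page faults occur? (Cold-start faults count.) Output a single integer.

Answer: 6

Derivation:
Step 0: ref 1 → FAULT, frames=[1,-,-,-]
Step 1: ref 1 → HIT, frames=[1,-,-,-]
Step 2: ref 5 → FAULT, frames=[1,5,-,-]
Step 3: ref 4 → FAULT, frames=[1,5,4,-]
Step 4: ref 5 → HIT, frames=[1,5,4,-]
Step 5: ref 5 → HIT, frames=[1,5,4,-]
Step 6: ref 5 → HIT, frames=[1,5,4,-]
Step 7: ref 5 → HIT, frames=[1,5,4,-]
Step 8: ref 4 → HIT, frames=[1,5,4,-]
Step 9: ref 6 → FAULT, frames=[1,5,4,6]
Step 10: ref 3 → FAULT (evict 1), frames=[3,5,4,6]
Step 11: ref 7 → FAULT (evict 3), frames=[7,5,4,6]
Step 12: ref 4 → HIT, frames=[7,5,4,6]
Step 13: ref 4 → HIT, frames=[7,5,4,6]
Total faults: 6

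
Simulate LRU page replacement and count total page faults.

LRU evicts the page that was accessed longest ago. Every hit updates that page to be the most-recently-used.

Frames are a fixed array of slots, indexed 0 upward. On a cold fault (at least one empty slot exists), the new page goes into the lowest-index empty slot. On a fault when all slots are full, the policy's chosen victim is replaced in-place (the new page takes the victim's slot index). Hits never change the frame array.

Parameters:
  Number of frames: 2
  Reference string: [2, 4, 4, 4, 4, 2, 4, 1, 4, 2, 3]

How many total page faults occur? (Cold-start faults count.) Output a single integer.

Answer: 5

Derivation:
Step 0: ref 2 → FAULT, frames=[2,-]
Step 1: ref 4 → FAULT, frames=[2,4]
Step 2: ref 4 → HIT, frames=[2,4]
Step 3: ref 4 → HIT, frames=[2,4]
Step 4: ref 4 → HIT, frames=[2,4]
Step 5: ref 2 → HIT, frames=[2,4]
Step 6: ref 4 → HIT, frames=[2,4]
Step 7: ref 1 → FAULT (evict 2), frames=[1,4]
Step 8: ref 4 → HIT, frames=[1,4]
Step 9: ref 2 → FAULT (evict 1), frames=[2,4]
Step 10: ref 3 → FAULT (evict 4), frames=[2,3]
Total faults: 5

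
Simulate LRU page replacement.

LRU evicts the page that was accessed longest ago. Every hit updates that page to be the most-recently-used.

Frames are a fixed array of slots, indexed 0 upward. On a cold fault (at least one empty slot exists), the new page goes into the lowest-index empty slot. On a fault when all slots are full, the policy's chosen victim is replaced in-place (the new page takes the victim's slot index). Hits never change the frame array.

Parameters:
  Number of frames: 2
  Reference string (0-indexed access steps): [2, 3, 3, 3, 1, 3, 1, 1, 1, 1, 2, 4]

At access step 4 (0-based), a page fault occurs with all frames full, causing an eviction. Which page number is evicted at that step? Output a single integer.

Answer: 2

Derivation:
Step 0: ref 2 -> FAULT, frames=[2,-]
Step 1: ref 3 -> FAULT, frames=[2,3]
Step 2: ref 3 -> HIT, frames=[2,3]
Step 3: ref 3 -> HIT, frames=[2,3]
Step 4: ref 1 -> FAULT, evict 2, frames=[1,3]
At step 4: evicted page 2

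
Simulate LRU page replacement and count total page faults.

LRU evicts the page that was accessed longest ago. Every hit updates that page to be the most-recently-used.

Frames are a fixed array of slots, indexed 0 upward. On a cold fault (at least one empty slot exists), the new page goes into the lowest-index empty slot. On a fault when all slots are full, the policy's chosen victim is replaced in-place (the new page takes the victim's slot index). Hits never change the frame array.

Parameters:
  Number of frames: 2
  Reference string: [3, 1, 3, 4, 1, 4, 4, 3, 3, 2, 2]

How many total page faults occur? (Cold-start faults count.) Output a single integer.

Step 0: ref 3 → FAULT, frames=[3,-]
Step 1: ref 1 → FAULT, frames=[3,1]
Step 2: ref 3 → HIT, frames=[3,1]
Step 3: ref 4 → FAULT (evict 1), frames=[3,4]
Step 4: ref 1 → FAULT (evict 3), frames=[1,4]
Step 5: ref 4 → HIT, frames=[1,4]
Step 6: ref 4 → HIT, frames=[1,4]
Step 7: ref 3 → FAULT (evict 1), frames=[3,4]
Step 8: ref 3 → HIT, frames=[3,4]
Step 9: ref 2 → FAULT (evict 4), frames=[3,2]
Step 10: ref 2 → HIT, frames=[3,2]
Total faults: 6

Answer: 6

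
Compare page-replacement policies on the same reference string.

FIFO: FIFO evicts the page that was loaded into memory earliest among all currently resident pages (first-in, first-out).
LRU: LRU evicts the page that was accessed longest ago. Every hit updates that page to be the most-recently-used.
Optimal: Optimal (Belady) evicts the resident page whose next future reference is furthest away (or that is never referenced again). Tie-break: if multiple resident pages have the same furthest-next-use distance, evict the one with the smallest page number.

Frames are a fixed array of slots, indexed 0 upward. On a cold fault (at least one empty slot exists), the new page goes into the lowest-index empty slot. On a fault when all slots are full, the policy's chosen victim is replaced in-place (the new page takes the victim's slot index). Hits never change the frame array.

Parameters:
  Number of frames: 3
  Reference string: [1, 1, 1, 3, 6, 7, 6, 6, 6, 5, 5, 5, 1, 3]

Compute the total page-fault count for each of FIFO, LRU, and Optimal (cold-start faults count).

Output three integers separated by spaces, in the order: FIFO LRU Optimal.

Answer: 7 7 6

Derivation:
--- FIFO ---
  step 0: ref 1 -> FAULT, frames=[1,-,-] (faults so far: 1)
  step 1: ref 1 -> HIT, frames=[1,-,-] (faults so far: 1)
  step 2: ref 1 -> HIT, frames=[1,-,-] (faults so far: 1)
  step 3: ref 3 -> FAULT, frames=[1,3,-] (faults so far: 2)
  step 4: ref 6 -> FAULT, frames=[1,3,6] (faults so far: 3)
  step 5: ref 7 -> FAULT, evict 1, frames=[7,3,6] (faults so far: 4)
  step 6: ref 6 -> HIT, frames=[7,3,6] (faults so far: 4)
  step 7: ref 6 -> HIT, frames=[7,3,6] (faults so far: 4)
  step 8: ref 6 -> HIT, frames=[7,3,6] (faults so far: 4)
  step 9: ref 5 -> FAULT, evict 3, frames=[7,5,6] (faults so far: 5)
  step 10: ref 5 -> HIT, frames=[7,5,6] (faults so far: 5)
  step 11: ref 5 -> HIT, frames=[7,5,6] (faults so far: 5)
  step 12: ref 1 -> FAULT, evict 6, frames=[7,5,1] (faults so far: 6)
  step 13: ref 3 -> FAULT, evict 7, frames=[3,5,1] (faults so far: 7)
  FIFO total faults: 7
--- LRU ---
  step 0: ref 1 -> FAULT, frames=[1,-,-] (faults so far: 1)
  step 1: ref 1 -> HIT, frames=[1,-,-] (faults so far: 1)
  step 2: ref 1 -> HIT, frames=[1,-,-] (faults so far: 1)
  step 3: ref 3 -> FAULT, frames=[1,3,-] (faults so far: 2)
  step 4: ref 6 -> FAULT, frames=[1,3,6] (faults so far: 3)
  step 5: ref 7 -> FAULT, evict 1, frames=[7,3,6] (faults so far: 4)
  step 6: ref 6 -> HIT, frames=[7,3,6] (faults so far: 4)
  step 7: ref 6 -> HIT, frames=[7,3,6] (faults so far: 4)
  step 8: ref 6 -> HIT, frames=[7,3,6] (faults so far: 4)
  step 9: ref 5 -> FAULT, evict 3, frames=[7,5,6] (faults so far: 5)
  step 10: ref 5 -> HIT, frames=[7,5,6] (faults so far: 5)
  step 11: ref 5 -> HIT, frames=[7,5,6] (faults so far: 5)
  step 12: ref 1 -> FAULT, evict 7, frames=[1,5,6] (faults so far: 6)
  step 13: ref 3 -> FAULT, evict 6, frames=[1,5,3] (faults so far: 7)
  LRU total faults: 7
--- Optimal ---
  step 0: ref 1 -> FAULT, frames=[1,-,-] (faults so far: 1)
  step 1: ref 1 -> HIT, frames=[1,-,-] (faults so far: 1)
  step 2: ref 1 -> HIT, frames=[1,-,-] (faults so far: 1)
  step 3: ref 3 -> FAULT, frames=[1,3,-] (faults so far: 2)
  step 4: ref 6 -> FAULT, frames=[1,3,6] (faults so far: 3)
  step 5: ref 7 -> FAULT, evict 3, frames=[1,7,6] (faults so far: 4)
  step 6: ref 6 -> HIT, frames=[1,7,6] (faults so far: 4)
  step 7: ref 6 -> HIT, frames=[1,7,6] (faults so far: 4)
  step 8: ref 6 -> HIT, frames=[1,7,6] (faults so far: 4)
  step 9: ref 5 -> FAULT, evict 6, frames=[1,7,5] (faults so far: 5)
  step 10: ref 5 -> HIT, frames=[1,7,5] (faults so far: 5)
  step 11: ref 5 -> HIT, frames=[1,7,5] (faults so far: 5)
  step 12: ref 1 -> HIT, frames=[1,7,5] (faults so far: 5)
  step 13: ref 3 -> FAULT, evict 1, frames=[3,7,5] (faults so far: 6)
  Optimal total faults: 6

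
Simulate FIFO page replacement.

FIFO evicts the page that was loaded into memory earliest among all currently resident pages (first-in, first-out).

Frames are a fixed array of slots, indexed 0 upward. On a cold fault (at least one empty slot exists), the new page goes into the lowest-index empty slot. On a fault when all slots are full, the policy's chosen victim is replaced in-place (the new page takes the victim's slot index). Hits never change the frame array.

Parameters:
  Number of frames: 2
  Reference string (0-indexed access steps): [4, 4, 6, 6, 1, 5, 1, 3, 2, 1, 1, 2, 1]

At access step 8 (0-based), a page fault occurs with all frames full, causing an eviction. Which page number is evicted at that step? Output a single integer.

Step 0: ref 4 -> FAULT, frames=[4,-]
Step 1: ref 4 -> HIT, frames=[4,-]
Step 2: ref 6 -> FAULT, frames=[4,6]
Step 3: ref 6 -> HIT, frames=[4,6]
Step 4: ref 1 -> FAULT, evict 4, frames=[1,6]
Step 5: ref 5 -> FAULT, evict 6, frames=[1,5]
Step 6: ref 1 -> HIT, frames=[1,5]
Step 7: ref 3 -> FAULT, evict 1, frames=[3,5]
Step 8: ref 2 -> FAULT, evict 5, frames=[3,2]
At step 8: evicted page 5

Answer: 5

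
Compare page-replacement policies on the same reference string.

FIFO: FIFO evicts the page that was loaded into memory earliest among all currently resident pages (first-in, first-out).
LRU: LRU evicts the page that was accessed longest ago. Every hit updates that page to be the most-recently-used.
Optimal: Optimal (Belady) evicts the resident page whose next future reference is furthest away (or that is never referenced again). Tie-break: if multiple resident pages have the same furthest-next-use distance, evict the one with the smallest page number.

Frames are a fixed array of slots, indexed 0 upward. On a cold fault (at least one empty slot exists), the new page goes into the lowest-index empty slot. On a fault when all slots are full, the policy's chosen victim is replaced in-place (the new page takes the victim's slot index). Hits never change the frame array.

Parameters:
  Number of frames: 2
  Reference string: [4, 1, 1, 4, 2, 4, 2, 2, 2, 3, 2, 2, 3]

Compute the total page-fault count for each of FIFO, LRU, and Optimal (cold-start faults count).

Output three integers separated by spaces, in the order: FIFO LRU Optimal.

Answer: 6 4 4

Derivation:
--- FIFO ---
  step 0: ref 4 -> FAULT, frames=[4,-] (faults so far: 1)
  step 1: ref 1 -> FAULT, frames=[4,1] (faults so far: 2)
  step 2: ref 1 -> HIT, frames=[4,1] (faults so far: 2)
  step 3: ref 4 -> HIT, frames=[4,1] (faults so far: 2)
  step 4: ref 2 -> FAULT, evict 4, frames=[2,1] (faults so far: 3)
  step 5: ref 4 -> FAULT, evict 1, frames=[2,4] (faults so far: 4)
  step 6: ref 2 -> HIT, frames=[2,4] (faults so far: 4)
  step 7: ref 2 -> HIT, frames=[2,4] (faults so far: 4)
  step 8: ref 2 -> HIT, frames=[2,4] (faults so far: 4)
  step 9: ref 3 -> FAULT, evict 2, frames=[3,4] (faults so far: 5)
  step 10: ref 2 -> FAULT, evict 4, frames=[3,2] (faults so far: 6)
  step 11: ref 2 -> HIT, frames=[3,2] (faults so far: 6)
  step 12: ref 3 -> HIT, frames=[3,2] (faults so far: 6)
  FIFO total faults: 6
--- LRU ---
  step 0: ref 4 -> FAULT, frames=[4,-] (faults so far: 1)
  step 1: ref 1 -> FAULT, frames=[4,1] (faults so far: 2)
  step 2: ref 1 -> HIT, frames=[4,1] (faults so far: 2)
  step 3: ref 4 -> HIT, frames=[4,1] (faults so far: 2)
  step 4: ref 2 -> FAULT, evict 1, frames=[4,2] (faults so far: 3)
  step 5: ref 4 -> HIT, frames=[4,2] (faults so far: 3)
  step 6: ref 2 -> HIT, frames=[4,2] (faults so far: 3)
  step 7: ref 2 -> HIT, frames=[4,2] (faults so far: 3)
  step 8: ref 2 -> HIT, frames=[4,2] (faults so far: 3)
  step 9: ref 3 -> FAULT, evict 4, frames=[3,2] (faults so far: 4)
  step 10: ref 2 -> HIT, frames=[3,2] (faults so far: 4)
  step 11: ref 2 -> HIT, frames=[3,2] (faults so far: 4)
  step 12: ref 3 -> HIT, frames=[3,2] (faults so far: 4)
  LRU total faults: 4
--- Optimal ---
  step 0: ref 4 -> FAULT, frames=[4,-] (faults so far: 1)
  step 1: ref 1 -> FAULT, frames=[4,1] (faults so far: 2)
  step 2: ref 1 -> HIT, frames=[4,1] (faults so far: 2)
  step 3: ref 4 -> HIT, frames=[4,1] (faults so far: 2)
  step 4: ref 2 -> FAULT, evict 1, frames=[4,2] (faults so far: 3)
  step 5: ref 4 -> HIT, frames=[4,2] (faults so far: 3)
  step 6: ref 2 -> HIT, frames=[4,2] (faults so far: 3)
  step 7: ref 2 -> HIT, frames=[4,2] (faults so far: 3)
  step 8: ref 2 -> HIT, frames=[4,2] (faults so far: 3)
  step 9: ref 3 -> FAULT, evict 4, frames=[3,2] (faults so far: 4)
  step 10: ref 2 -> HIT, frames=[3,2] (faults so far: 4)
  step 11: ref 2 -> HIT, frames=[3,2] (faults so far: 4)
  step 12: ref 3 -> HIT, frames=[3,2] (faults so far: 4)
  Optimal total faults: 4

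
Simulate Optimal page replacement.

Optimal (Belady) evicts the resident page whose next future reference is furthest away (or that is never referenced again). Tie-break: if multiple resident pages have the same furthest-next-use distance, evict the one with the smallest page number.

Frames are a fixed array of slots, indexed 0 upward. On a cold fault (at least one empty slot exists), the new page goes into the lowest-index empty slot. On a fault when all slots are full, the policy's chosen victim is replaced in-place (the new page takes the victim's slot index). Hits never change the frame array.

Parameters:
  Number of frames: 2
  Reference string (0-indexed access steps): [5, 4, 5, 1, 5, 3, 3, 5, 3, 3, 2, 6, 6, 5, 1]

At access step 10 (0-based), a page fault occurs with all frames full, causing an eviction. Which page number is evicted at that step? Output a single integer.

Step 0: ref 5 -> FAULT, frames=[5,-]
Step 1: ref 4 -> FAULT, frames=[5,4]
Step 2: ref 5 -> HIT, frames=[5,4]
Step 3: ref 1 -> FAULT, evict 4, frames=[5,1]
Step 4: ref 5 -> HIT, frames=[5,1]
Step 5: ref 3 -> FAULT, evict 1, frames=[5,3]
Step 6: ref 3 -> HIT, frames=[5,3]
Step 7: ref 5 -> HIT, frames=[5,3]
Step 8: ref 3 -> HIT, frames=[5,3]
Step 9: ref 3 -> HIT, frames=[5,3]
Step 10: ref 2 -> FAULT, evict 3, frames=[5,2]
At step 10: evicted page 3

Answer: 3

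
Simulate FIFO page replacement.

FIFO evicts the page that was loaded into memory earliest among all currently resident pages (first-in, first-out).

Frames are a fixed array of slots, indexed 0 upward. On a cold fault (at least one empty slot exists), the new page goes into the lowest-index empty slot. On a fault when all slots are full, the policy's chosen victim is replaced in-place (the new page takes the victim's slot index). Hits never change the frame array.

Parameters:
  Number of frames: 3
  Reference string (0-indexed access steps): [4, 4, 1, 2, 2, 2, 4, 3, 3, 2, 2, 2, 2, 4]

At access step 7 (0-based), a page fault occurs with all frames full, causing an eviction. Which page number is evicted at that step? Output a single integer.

Answer: 4

Derivation:
Step 0: ref 4 -> FAULT, frames=[4,-,-]
Step 1: ref 4 -> HIT, frames=[4,-,-]
Step 2: ref 1 -> FAULT, frames=[4,1,-]
Step 3: ref 2 -> FAULT, frames=[4,1,2]
Step 4: ref 2 -> HIT, frames=[4,1,2]
Step 5: ref 2 -> HIT, frames=[4,1,2]
Step 6: ref 4 -> HIT, frames=[4,1,2]
Step 7: ref 3 -> FAULT, evict 4, frames=[3,1,2]
At step 7: evicted page 4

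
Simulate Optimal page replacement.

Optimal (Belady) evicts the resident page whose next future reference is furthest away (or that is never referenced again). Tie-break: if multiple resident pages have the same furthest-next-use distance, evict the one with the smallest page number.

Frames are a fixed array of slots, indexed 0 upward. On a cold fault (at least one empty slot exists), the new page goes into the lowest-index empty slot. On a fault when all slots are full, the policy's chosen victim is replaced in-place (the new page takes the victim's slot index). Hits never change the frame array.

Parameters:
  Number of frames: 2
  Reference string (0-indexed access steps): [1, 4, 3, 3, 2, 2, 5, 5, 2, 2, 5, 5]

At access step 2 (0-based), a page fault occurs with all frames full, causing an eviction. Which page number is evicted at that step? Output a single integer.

Step 0: ref 1 -> FAULT, frames=[1,-]
Step 1: ref 4 -> FAULT, frames=[1,4]
Step 2: ref 3 -> FAULT, evict 1, frames=[3,4]
At step 2: evicted page 1

Answer: 1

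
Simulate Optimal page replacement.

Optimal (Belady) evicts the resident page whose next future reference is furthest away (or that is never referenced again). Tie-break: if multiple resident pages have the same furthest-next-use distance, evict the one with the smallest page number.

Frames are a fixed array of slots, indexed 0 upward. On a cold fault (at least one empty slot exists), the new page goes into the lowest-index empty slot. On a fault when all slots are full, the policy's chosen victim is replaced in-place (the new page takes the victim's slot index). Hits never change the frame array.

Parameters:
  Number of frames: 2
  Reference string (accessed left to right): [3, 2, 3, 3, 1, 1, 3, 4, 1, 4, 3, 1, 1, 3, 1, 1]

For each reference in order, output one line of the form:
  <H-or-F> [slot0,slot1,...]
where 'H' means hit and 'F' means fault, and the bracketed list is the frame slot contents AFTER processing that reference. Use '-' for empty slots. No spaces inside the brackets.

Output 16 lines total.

F [3,-]
F [3,2]
H [3,2]
H [3,2]
F [3,1]
H [3,1]
H [3,1]
F [4,1]
H [4,1]
H [4,1]
F [3,1]
H [3,1]
H [3,1]
H [3,1]
H [3,1]
H [3,1]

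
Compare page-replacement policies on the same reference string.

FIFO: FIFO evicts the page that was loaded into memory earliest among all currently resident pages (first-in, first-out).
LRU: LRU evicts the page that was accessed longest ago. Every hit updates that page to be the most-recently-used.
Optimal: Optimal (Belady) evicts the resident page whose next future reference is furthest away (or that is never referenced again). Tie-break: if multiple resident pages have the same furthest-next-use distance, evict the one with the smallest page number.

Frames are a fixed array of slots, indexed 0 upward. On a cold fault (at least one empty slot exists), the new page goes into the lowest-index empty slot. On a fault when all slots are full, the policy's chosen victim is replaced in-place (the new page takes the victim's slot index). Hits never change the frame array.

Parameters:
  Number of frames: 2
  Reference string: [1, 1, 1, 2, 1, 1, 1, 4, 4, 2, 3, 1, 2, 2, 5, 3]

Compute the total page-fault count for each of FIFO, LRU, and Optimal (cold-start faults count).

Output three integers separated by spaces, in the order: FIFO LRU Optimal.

Answer: 8 9 7

Derivation:
--- FIFO ---
  step 0: ref 1 -> FAULT, frames=[1,-] (faults so far: 1)
  step 1: ref 1 -> HIT, frames=[1,-] (faults so far: 1)
  step 2: ref 1 -> HIT, frames=[1,-] (faults so far: 1)
  step 3: ref 2 -> FAULT, frames=[1,2] (faults so far: 2)
  step 4: ref 1 -> HIT, frames=[1,2] (faults so far: 2)
  step 5: ref 1 -> HIT, frames=[1,2] (faults so far: 2)
  step 6: ref 1 -> HIT, frames=[1,2] (faults so far: 2)
  step 7: ref 4 -> FAULT, evict 1, frames=[4,2] (faults so far: 3)
  step 8: ref 4 -> HIT, frames=[4,2] (faults so far: 3)
  step 9: ref 2 -> HIT, frames=[4,2] (faults so far: 3)
  step 10: ref 3 -> FAULT, evict 2, frames=[4,3] (faults so far: 4)
  step 11: ref 1 -> FAULT, evict 4, frames=[1,3] (faults so far: 5)
  step 12: ref 2 -> FAULT, evict 3, frames=[1,2] (faults so far: 6)
  step 13: ref 2 -> HIT, frames=[1,2] (faults so far: 6)
  step 14: ref 5 -> FAULT, evict 1, frames=[5,2] (faults so far: 7)
  step 15: ref 3 -> FAULT, evict 2, frames=[5,3] (faults so far: 8)
  FIFO total faults: 8
--- LRU ---
  step 0: ref 1 -> FAULT, frames=[1,-] (faults so far: 1)
  step 1: ref 1 -> HIT, frames=[1,-] (faults so far: 1)
  step 2: ref 1 -> HIT, frames=[1,-] (faults so far: 1)
  step 3: ref 2 -> FAULT, frames=[1,2] (faults so far: 2)
  step 4: ref 1 -> HIT, frames=[1,2] (faults so far: 2)
  step 5: ref 1 -> HIT, frames=[1,2] (faults so far: 2)
  step 6: ref 1 -> HIT, frames=[1,2] (faults so far: 2)
  step 7: ref 4 -> FAULT, evict 2, frames=[1,4] (faults so far: 3)
  step 8: ref 4 -> HIT, frames=[1,4] (faults so far: 3)
  step 9: ref 2 -> FAULT, evict 1, frames=[2,4] (faults so far: 4)
  step 10: ref 3 -> FAULT, evict 4, frames=[2,3] (faults so far: 5)
  step 11: ref 1 -> FAULT, evict 2, frames=[1,3] (faults so far: 6)
  step 12: ref 2 -> FAULT, evict 3, frames=[1,2] (faults so far: 7)
  step 13: ref 2 -> HIT, frames=[1,2] (faults so far: 7)
  step 14: ref 5 -> FAULT, evict 1, frames=[5,2] (faults so far: 8)
  step 15: ref 3 -> FAULT, evict 2, frames=[5,3] (faults so far: 9)
  LRU total faults: 9
--- Optimal ---
  step 0: ref 1 -> FAULT, frames=[1,-] (faults so far: 1)
  step 1: ref 1 -> HIT, frames=[1,-] (faults so far: 1)
  step 2: ref 1 -> HIT, frames=[1,-] (faults so far: 1)
  step 3: ref 2 -> FAULT, frames=[1,2] (faults so far: 2)
  step 4: ref 1 -> HIT, frames=[1,2] (faults so far: 2)
  step 5: ref 1 -> HIT, frames=[1,2] (faults so far: 2)
  step 6: ref 1 -> HIT, frames=[1,2] (faults so far: 2)
  step 7: ref 4 -> FAULT, evict 1, frames=[4,2] (faults so far: 3)
  step 8: ref 4 -> HIT, frames=[4,2] (faults so far: 3)
  step 9: ref 2 -> HIT, frames=[4,2] (faults so far: 3)
  step 10: ref 3 -> FAULT, evict 4, frames=[3,2] (faults so far: 4)
  step 11: ref 1 -> FAULT, evict 3, frames=[1,2] (faults so far: 5)
  step 12: ref 2 -> HIT, frames=[1,2] (faults so far: 5)
  step 13: ref 2 -> HIT, frames=[1,2] (faults so far: 5)
  step 14: ref 5 -> FAULT, evict 1, frames=[5,2] (faults so far: 6)
  step 15: ref 3 -> FAULT, evict 2, frames=[5,3] (faults so far: 7)
  Optimal total faults: 7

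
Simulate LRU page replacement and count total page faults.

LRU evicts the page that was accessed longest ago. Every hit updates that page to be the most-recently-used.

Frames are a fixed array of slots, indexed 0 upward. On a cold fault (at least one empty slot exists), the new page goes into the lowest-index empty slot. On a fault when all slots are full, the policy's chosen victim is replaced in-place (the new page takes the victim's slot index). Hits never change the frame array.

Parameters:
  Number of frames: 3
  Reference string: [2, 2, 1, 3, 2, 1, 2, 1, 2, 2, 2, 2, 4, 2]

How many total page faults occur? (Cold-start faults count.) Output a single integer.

Answer: 4

Derivation:
Step 0: ref 2 → FAULT, frames=[2,-,-]
Step 1: ref 2 → HIT, frames=[2,-,-]
Step 2: ref 1 → FAULT, frames=[2,1,-]
Step 3: ref 3 → FAULT, frames=[2,1,3]
Step 4: ref 2 → HIT, frames=[2,1,3]
Step 5: ref 1 → HIT, frames=[2,1,3]
Step 6: ref 2 → HIT, frames=[2,1,3]
Step 7: ref 1 → HIT, frames=[2,1,3]
Step 8: ref 2 → HIT, frames=[2,1,3]
Step 9: ref 2 → HIT, frames=[2,1,3]
Step 10: ref 2 → HIT, frames=[2,1,3]
Step 11: ref 2 → HIT, frames=[2,1,3]
Step 12: ref 4 → FAULT (evict 3), frames=[2,1,4]
Step 13: ref 2 → HIT, frames=[2,1,4]
Total faults: 4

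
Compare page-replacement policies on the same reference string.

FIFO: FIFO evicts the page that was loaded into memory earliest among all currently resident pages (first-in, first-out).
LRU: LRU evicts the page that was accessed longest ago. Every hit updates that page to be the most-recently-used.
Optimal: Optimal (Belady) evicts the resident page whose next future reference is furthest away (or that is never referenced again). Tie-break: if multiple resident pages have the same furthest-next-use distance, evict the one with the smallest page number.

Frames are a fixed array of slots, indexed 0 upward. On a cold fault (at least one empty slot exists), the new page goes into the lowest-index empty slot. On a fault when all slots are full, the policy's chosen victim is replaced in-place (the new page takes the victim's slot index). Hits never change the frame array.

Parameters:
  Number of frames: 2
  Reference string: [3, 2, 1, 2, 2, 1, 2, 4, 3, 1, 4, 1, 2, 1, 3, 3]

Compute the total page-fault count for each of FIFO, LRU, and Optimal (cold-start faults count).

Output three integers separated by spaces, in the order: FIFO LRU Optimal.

--- FIFO ---
  step 0: ref 3 -> FAULT, frames=[3,-] (faults so far: 1)
  step 1: ref 2 -> FAULT, frames=[3,2] (faults so far: 2)
  step 2: ref 1 -> FAULT, evict 3, frames=[1,2] (faults so far: 3)
  step 3: ref 2 -> HIT, frames=[1,2] (faults so far: 3)
  step 4: ref 2 -> HIT, frames=[1,2] (faults so far: 3)
  step 5: ref 1 -> HIT, frames=[1,2] (faults so far: 3)
  step 6: ref 2 -> HIT, frames=[1,2] (faults so far: 3)
  step 7: ref 4 -> FAULT, evict 2, frames=[1,4] (faults so far: 4)
  step 8: ref 3 -> FAULT, evict 1, frames=[3,4] (faults so far: 5)
  step 9: ref 1 -> FAULT, evict 4, frames=[3,1] (faults so far: 6)
  step 10: ref 4 -> FAULT, evict 3, frames=[4,1] (faults so far: 7)
  step 11: ref 1 -> HIT, frames=[4,1] (faults so far: 7)
  step 12: ref 2 -> FAULT, evict 1, frames=[4,2] (faults so far: 8)
  step 13: ref 1 -> FAULT, evict 4, frames=[1,2] (faults so far: 9)
  step 14: ref 3 -> FAULT, evict 2, frames=[1,3] (faults so far: 10)
  step 15: ref 3 -> HIT, frames=[1,3] (faults so far: 10)
  FIFO total faults: 10
--- LRU ---
  step 0: ref 3 -> FAULT, frames=[3,-] (faults so far: 1)
  step 1: ref 2 -> FAULT, frames=[3,2] (faults so far: 2)
  step 2: ref 1 -> FAULT, evict 3, frames=[1,2] (faults so far: 3)
  step 3: ref 2 -> HIT, frames=[1,2] (faults so far: 3)
  step 4: ref 2 -> HIT, frames=[1,2] (faults so far: 3)
  step 5: ref 1 -> HIT, frames=[1,2] (faults so far: 3)
  step 6: ref 2 -> HIT, frames=[1,2] (faults so far: 3)
  step 7: ref 4 -> FAULT, evict 1, frames=[4,2] (faults so far: 4)
  step 8: ref 3 -> FAULT, evict 2, frames=[4,3] (faults so far: 5)
  step 9: ref 1 -> FAULT, evict 4, frames=[1,3] (faults so far: 6)
  step 10: ref 4 -> FAULT, evict 3, frames=[1,4] (faults so far: 7)
  step 11: ref 1 -> HIT, frames=[1,4] (faults so far: 7)
  step 12: ref 2 -> FAULT, evict 4, frames=[1,2] (faults so far: 8)
  step 13: ref 1 -> HIT, frames=[1,2] (faults so far: 8)
  step 14: ref 3 -> FAULT, evict 2, frames=[1,3] (faults so far: 9)
  step 15: ref 3 -> HIT, frames=[1,3] (faults so far: 9)
  LRU total faults: 9
--- Optimal ---
  step 0: ref 3 -> FAULT, frames=[3,-] (faults so far: 1)
  step 1: ref 2 -> FAULT, frames=[3,2] (faults so far: 2)
  step 2: ref 1 -> FAULT, evict 3, frames=[1,2] (faults so far: 3)
  step 3: ref 2 -> HIT, frames=[1,2] (faults so far: 3)
  step 4: ref 2 -> HIT, frames=[1,2] (faults so far: 3)
  step 5: ref 1 -> HIT, frames=[1,2] (faults so far: 3)
  step 6: ref 2 -> HIT, frames=[1,2] (faults so far: 3)
  step 7: ref 4 -> FAULT, evict 2, frames=[1,4] (faults so far: 4)
  step 8: ref 3 -> FAULT, evict 4, frames=[1,3] (faults so far: 5)
  step 9: ref 1 -> HIT, frames=[1,3] (faults so far: 5)
  step 10: ref 4 -> FAULT, evict 3, frames=[1,4] (faults so far: 6)
  step 11: ref 1 -> HIT, frames=[1,4] (faults so far: 6)
  step 12: ref 2 -> FAULT, evict 4, frames=[1,2] (faults so far: 7)
  step 13: ref 1 -> HIT, frames=[1,2] (faults so far: 7)
  step 14: ref 3 -> FAULT, evict 1, frames=[3,2] (faults so far: 8)
  step 15: ref 3 -> HIT, frames=[3,2] (faults so far: 8)
  Optimal total faults: 8

Answer: 10 9 8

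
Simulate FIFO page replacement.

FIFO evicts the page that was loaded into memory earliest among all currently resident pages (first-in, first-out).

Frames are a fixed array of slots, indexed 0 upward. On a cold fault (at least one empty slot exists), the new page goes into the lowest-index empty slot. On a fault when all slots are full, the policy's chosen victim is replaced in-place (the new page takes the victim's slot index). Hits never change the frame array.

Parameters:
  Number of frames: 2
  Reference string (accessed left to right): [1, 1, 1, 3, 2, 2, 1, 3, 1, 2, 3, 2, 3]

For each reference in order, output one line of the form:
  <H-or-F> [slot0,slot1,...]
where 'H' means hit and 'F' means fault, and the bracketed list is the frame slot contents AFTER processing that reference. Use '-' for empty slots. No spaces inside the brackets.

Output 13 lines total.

F [1,-]
H [1,-]
H [1,-]
F [1,3]
F [2,3]
H [2,3]
F [2,1]
F [3,1]
H [3,1]
F [3,2]
H [3,2]
H [3,2]
H [3,2]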